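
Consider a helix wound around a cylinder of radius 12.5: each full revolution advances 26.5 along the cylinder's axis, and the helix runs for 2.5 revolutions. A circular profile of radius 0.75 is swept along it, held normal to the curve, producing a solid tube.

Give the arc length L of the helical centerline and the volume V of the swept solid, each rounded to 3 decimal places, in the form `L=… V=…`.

2πR = 2π·12.5 = 78.539816
per-turn = √(78.539816² + 26.5²) = √(6168.5028 + 702.25) = √6870.7528 = 82.890004
L = 2.5 × 82.890004 = 207.225010
V = π·0.75² × L = 1.767146 × 207.225010 = 366.196820

L=207.225 V=366.197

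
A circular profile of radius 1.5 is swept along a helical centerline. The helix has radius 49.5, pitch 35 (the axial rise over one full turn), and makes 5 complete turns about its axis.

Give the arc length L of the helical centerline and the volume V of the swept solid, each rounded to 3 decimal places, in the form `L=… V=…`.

L=1564.904 V=11061.655

2πR = 2π·49.5 = 311.017673
per-turn = √(311.017673² + 35²) = √(96731.9927 + 1225) = √97956.9927 = 312.980818
L = 5 × 312.980818 = 1564.904092
V = π·1.5² × L = 7.068583 × 1564.904092 = 11061.655201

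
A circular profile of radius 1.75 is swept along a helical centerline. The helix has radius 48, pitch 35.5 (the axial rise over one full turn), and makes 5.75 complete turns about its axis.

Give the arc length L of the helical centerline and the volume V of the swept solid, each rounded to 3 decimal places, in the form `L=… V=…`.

L=1746.131 V=16799.753

2πR = 2π·48 = 301.592895
per-turn = √(301.592895² + 35.5²) = √(90958.2742 + 1260.25) = √92218.5242 = 303.675031
L = 5.75 × 303.675031 = 1746.131425
V = π·1.75² × L = 9.621128 × 1746.131425 = 16799.753079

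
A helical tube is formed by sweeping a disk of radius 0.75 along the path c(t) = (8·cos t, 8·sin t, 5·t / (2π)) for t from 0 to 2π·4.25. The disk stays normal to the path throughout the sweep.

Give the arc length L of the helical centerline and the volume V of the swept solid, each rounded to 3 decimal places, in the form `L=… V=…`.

L=214.683 V=379.375

2πR = 2π·8 = 50.265482
per-turn = √(50.265482² + 5²) = √(2526.6187 + 25) = √2551.6187 = 50.513550
L = 4.25 × 50.513550 = 214.682587
V = π·0.75² × L = 1.767146 × 214.682587 = 379.375447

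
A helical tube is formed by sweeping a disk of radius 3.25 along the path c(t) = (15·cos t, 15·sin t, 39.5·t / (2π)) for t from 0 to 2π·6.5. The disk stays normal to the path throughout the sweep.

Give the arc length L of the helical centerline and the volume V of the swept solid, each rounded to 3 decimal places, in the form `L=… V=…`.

2πR = 2π·15 = 94.247780
per-turn = √(94.247780² + 39.5²) = √(8882.6440 + 1560.25) = √10442.8940 = 102.190479
L = 6.5 × 102.190479 = 664.238112
V = π·3.25² × L = 33.183072 × 664.238112 = 22041.461374

L=664.238 V=22041.461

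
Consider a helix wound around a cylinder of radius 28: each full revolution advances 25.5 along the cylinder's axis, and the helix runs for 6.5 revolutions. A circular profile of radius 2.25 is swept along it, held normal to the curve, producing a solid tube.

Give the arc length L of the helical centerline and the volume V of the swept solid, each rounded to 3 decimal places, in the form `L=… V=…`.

L=1155.490 V=18377.268

2πR = 2π·28 = 175.929189
per-turn = √(175.929189² + 25.5²) = √(30951.0794 + 650.25) = √31601.3294 = 177.767628
L = 6.5 × 177.767628 = 1155.489579
V = π·2.25² × L = 15.904313 × 1155.489579 = 18377.267712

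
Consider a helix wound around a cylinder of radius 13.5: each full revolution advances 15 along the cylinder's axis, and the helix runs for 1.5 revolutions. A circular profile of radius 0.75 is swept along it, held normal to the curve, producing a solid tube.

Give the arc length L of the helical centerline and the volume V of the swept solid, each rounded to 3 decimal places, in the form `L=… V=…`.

L=129.209 V=228.330

2πR = 2π·13.5 = 84.823002
per-turn = √(84.823002² + 15²) = √(7194.9416 + 225) = √7419.9416 = 86.139083
L = 1.5 × 86.139083 = 129.208624
V = π·0.75² × L = 1.767146 × 129.208624 = 228.330487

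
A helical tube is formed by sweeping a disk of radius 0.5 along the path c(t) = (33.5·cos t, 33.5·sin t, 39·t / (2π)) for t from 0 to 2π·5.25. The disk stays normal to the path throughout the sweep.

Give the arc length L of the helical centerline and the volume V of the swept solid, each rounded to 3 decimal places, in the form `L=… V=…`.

L=1123.864 V=882.680

2πR = 2π·33.5 = 210.486708
per-turn = √(210.486708² + 39²) = √(44304.6542 + 1521) = √45825.6542 = 214.069274
L = 5.25 × 214.069274 = 1123.863690
V = π·0.5² × L = 0.785398 × 1123.863690 = 882.680478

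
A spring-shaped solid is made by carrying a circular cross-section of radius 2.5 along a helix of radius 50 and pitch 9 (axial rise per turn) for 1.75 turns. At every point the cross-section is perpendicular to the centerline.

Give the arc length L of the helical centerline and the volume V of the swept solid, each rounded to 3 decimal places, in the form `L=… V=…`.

L=550.004 V=10799.309

2πR = 2π·50 = 314.159265
per-turn = √(314.159265² + 9²) = √(98696.0440 + 81) = √98777.0440 = 314.288154
L = 1.75 × 314.288154 = 550.004270
V = π·2.5² × L = 19.634954 × 550.004270 = 10799.308593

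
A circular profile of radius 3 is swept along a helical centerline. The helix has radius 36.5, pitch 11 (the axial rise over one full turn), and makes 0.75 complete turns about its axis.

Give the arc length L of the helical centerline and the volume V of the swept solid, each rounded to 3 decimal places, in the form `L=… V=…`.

L=172.200 V=4868.839

2πR = 2π·36.5 = 229.336264
per-turn = √(229.336264² + 11²) = √(52595.1219 + 121) = √52716.1219 = 229.599917
L = 0.75 × 229.599917 = 172.199938
V = π·3² × L = 28.274334 × 172.199938 = 4868.838533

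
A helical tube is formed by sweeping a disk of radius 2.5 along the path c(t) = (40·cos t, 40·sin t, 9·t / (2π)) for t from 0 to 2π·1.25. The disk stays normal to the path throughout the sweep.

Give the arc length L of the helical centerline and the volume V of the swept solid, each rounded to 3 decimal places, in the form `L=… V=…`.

L=314.361 V=6172.457

2πR = 2π·40 = 251.327412
per-turn = √(251.327412² + 9²) = √(63165.4682 + 81) = √63246.4682 = 251.488505
L = 1.25 × 251.488505 = 314.360631
V = π·2.5² × L = 19.634954 × 314.360631 = 6172.456562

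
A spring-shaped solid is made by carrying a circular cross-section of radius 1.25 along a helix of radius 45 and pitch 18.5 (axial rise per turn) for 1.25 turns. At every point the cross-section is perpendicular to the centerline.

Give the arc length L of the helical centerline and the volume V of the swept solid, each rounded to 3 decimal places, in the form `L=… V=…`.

2πR = 2π·45 = 282.743339
per-turn = √(282.743339² + 18.5²) = √(79943.7956 + 342.25) = √80286.0456 = 283.347923
L = 1.25 × 283.347923 = 354.184904
V = π·1.25² × L = 4.908739 × 354.184904 = 1738.601083

L=354.185 V=1738.601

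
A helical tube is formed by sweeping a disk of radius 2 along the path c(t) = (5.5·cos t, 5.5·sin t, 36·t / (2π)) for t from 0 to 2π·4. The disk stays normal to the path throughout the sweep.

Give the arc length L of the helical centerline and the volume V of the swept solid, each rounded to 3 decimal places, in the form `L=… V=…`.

L=199.609 V=2508.354

2πR = 2π·5.5 = 34.557519
per-turn = √(34.557519² + 36²) = √(1194.2221 + 1296) = √2490.2221 = 49.902126
L = 4 × 49.902126 = 199.608502
V = π·2² × L = 12.566371 × 199.608502 = 2508.354415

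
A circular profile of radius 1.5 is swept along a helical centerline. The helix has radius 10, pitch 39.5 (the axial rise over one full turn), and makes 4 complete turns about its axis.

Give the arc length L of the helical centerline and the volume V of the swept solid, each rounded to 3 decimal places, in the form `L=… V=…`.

L=296.866 V=2098.423

2πR = 2π·10 = 62.831853
per-turn = √(62.831853² + 39.5²) = √(3947.8418 + 1560.25) = √5508.0918 = 74.216519
L = 4 × 74.216519 = 296.866078
V = π·1.5² × L = 7.068583 × 296.866078 = 2098.422651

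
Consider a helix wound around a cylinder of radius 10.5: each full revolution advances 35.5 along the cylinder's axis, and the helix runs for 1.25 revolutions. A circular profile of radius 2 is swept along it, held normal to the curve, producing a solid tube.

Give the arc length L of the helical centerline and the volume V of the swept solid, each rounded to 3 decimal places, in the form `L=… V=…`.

2πR = 2π·10.5 = 65.973446
per-turn = √(65.973446² + 35.5²) = √(4352.4955 + 1260.25) = √5612.7455 = 74.918259
L = 1.25 × 74.918259 = 93.647824
V = π·2² × L = 12.566371 × 93.647824 = 1176.813261

L=93.648 V=1176.813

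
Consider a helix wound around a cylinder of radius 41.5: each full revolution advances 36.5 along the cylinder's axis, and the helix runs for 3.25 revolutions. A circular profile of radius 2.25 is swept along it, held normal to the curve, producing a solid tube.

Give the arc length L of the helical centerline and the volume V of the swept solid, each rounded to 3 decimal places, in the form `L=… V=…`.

2πR = 2π·41.5 = 260.752190
per-turn = √(260.752190² + 36.5²) = √(67991.7047 + 1332.25) = √69323.9547 = 263.294426
L = 3.25 × 263.294426 = 855.706884
V = π·2.25² × L = 15.904313 × 855.706884 = 13609.429959

L=855.707 V=13609.430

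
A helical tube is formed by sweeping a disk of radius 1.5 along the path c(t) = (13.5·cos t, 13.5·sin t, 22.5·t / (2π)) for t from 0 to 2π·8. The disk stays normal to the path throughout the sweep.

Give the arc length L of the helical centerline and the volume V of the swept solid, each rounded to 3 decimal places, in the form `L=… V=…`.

2πR = 2π·13.5 = 84.823002
per-turn = √(84.823002² + 22.5²) = √(7194.9416 + 506.25) = √7701.1916 = 87.756433
L = 8 × 87.756433 = 702.051467
V = π·1.5² × L = 7.068583 × 702.051467 = 4962.509398

L=702.051 V=4962.509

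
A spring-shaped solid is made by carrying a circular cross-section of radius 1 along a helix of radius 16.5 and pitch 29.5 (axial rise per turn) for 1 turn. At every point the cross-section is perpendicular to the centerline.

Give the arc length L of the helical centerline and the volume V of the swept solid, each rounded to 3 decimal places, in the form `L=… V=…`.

L=107.788 V=338.626

2πR = 2π·16.5 = 103.672558
per-turn = √(103.672558² + 29.5²) = √(10747.9992 + 870.25) = √11618.2492 = 107.787983
L = 1 × 107.787983 = 107.787983
V = π·1² × L = 3.141593 × 107.787983 = 338.625934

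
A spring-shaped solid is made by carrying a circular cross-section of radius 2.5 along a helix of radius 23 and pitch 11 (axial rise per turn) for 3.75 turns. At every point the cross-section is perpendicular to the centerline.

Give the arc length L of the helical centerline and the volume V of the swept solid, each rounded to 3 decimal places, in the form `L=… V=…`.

2πR = 2π·23 = 144.513262
per-turn = √(144.513262² + 11²) = √(20884.0829 + 121) = √21005.0829 = 144.931304
L = 3.75 × 144.931304 = 543.492390
V = π·2.5² × L = 19.634954 × 543.492390 = 10671.448132

L=543.492 V=10671.448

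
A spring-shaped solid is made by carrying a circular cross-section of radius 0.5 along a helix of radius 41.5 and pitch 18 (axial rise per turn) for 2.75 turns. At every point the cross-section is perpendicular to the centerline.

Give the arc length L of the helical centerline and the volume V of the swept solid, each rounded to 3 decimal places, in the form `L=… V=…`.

L=718.775 V=564.525

2πR = 2π·41.5 = 260.752190
per-turn = √(260.752190² + 18²) = √(67991.7047 + 324) = √68315.7047 = 261.372731
L = 2.75 × 261.372731 = 718.775011
V = π·0.5² × L = 0.785398 × 718.775011 = 564.524574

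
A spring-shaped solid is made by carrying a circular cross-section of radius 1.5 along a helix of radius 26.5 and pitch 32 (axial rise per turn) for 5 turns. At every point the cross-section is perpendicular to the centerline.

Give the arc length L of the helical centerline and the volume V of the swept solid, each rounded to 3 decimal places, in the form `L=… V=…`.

2πR = 2π·26.5 = 166.504411
per-turn = √(166.504411² + 32²) = √(27723.7188 + 1024) = √28747.7188 = 169.551522
L = 5 × 169.551522 = 847.757612
V = π·1.5² × L = 7.068583 × 847.757612 = 5992.445445

L=847.758 V=5992.445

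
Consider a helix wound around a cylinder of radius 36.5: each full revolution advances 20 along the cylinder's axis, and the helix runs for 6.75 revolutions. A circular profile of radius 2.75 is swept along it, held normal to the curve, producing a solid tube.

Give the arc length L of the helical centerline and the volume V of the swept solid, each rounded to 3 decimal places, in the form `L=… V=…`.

2πR = 2π·36.5 = 229.336264
per-turn = √(229.336264² + 20²) = √(52595.1219 + 400) = √52995.1219 = 230.206694
L = 6.75 × 230.206694 = 1553.895183
V = π·2.75² × L = 23.758294 × 1553.895183 = 36917.899289

L=1553.895 V=36917.899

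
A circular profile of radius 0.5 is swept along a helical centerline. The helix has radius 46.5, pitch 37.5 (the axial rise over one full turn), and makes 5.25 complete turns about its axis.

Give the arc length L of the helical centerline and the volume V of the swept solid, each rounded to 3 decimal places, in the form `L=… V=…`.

L=1546.466 V=1214.591

2πR = 2π·46.5 = 292.168117
per-turn = √(292.168117² + 37.5²) = √(85362.2085 + 1406.25) = √86768.4585 = 294.564863
L = 5.25 × 294.564863 = 1546.465530
V = π·0.5² × L = 0.785398 × 1546.465530 = 1214.591187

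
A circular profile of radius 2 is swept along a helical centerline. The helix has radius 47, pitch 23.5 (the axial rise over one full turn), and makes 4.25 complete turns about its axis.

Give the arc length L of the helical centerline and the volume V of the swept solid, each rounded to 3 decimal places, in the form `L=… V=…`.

2πR = 2π·47 = 295.309709
per-turn = √(295.309709² + 23.5²) = √(87207.8245 + 552.25) = √87760.0745 = 296.243269
L = 4.25 × 296.243269 = 1259.033894
V = π·2² × L = 12.566371 × 1259.033894 = 15821.486524

L=1259.034 V=15821.487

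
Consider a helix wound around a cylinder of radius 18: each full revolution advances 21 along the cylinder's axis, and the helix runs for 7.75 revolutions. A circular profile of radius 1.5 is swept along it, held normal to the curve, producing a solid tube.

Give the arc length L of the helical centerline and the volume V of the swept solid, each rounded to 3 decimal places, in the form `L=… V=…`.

L=891.486 V=6301.544

2πR = 2π·18 = 113.097336
per-turn = √(113.097336² + 21²) = √(12791.0073 + 441) = √13232.0073 = 115.030463
L = 7.75 × 115.030463 = 891.486084
V = π·1.5² × L = 7.068583 × 891.486084 = 6301.543800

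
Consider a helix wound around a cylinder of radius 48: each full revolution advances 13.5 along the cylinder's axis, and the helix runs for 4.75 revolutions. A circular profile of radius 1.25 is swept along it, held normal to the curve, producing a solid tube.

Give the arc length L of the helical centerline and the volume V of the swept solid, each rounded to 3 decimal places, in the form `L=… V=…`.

2πR = 2π·48 = 301.592895
per-turn = √(301.592895² + 13.5²) = √(90958.2742 + 182.25) = √91140.5242 = 301.894889
L = 4.75 × 301.894889 = 1434.000724
V = π·1.25² × L = 4.908739 × 1434.000724 = 7039.134593

L=1434.001 V=7039.135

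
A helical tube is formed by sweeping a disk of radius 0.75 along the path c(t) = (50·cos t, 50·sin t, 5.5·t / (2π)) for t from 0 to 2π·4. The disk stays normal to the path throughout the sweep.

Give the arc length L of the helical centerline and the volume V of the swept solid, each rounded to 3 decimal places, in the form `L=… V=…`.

L=1256.830 V=2221.001

2πR = 2π·50 = 314.159265
per-turn = √(314.159265² + 5.5²) = √(98696.0440 + 30.25) = √98726.2940 = 314.207406
L = 4 × 314.207406 = 1256.829624
V = π·0.75² × L = 1.767146 × 1256.829624 = 2221.001277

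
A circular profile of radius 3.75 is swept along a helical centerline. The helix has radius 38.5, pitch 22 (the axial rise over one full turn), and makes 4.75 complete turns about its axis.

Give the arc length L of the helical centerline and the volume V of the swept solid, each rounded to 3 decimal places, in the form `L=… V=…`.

L=1153.780 V=50972.423

2πR = 2π·38.5 = 241.902634
per-turn = √(241.902634² + 22²) = √(58516.8845 + 484) = √59000.8845 = 242.900977
L = 4.75 × 242.900977 = 1153.779639
V = π·3.75² × L = 44.178647 × 1153.779639 = 50972.423050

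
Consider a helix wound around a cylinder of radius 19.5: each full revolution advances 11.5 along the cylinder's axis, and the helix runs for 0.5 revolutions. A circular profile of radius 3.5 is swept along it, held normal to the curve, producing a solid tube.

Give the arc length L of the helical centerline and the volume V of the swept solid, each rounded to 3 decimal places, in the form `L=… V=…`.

2πR = 2π·19.5 = 122.522113
per-turn = √(122.522113² + 11.5²) = √(15011.6683 + 132.25) = √15143.9183 = 123.060629
L = 0.5 × 123.060629 = 61.530314
V = π·3.5² × L = 38.484510 × 61.530314 = 2367.963995

L=61.530 V=2367.964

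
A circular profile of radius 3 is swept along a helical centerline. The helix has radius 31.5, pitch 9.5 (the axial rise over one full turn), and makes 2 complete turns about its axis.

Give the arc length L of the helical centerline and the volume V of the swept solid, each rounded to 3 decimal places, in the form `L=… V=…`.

2πR = 2π·31.5 = 197.920337
per-turn = √(197.920337² + 9.5²) = √(39172.4599 + 90.25) = √39262.7099 = 198.148202
L = 2 × 198.148202 = 396.296404
V = π·3² × L = 28.274334 × 396.296404 = 11205.016831

L=396.296 V=11205.017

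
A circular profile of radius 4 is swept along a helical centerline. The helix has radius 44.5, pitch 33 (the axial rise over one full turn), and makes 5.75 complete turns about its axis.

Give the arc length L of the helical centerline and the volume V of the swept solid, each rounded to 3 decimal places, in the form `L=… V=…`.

L=1618.869 V=81373.228

2πR = 2π·44.5 = 279.601746
per-turn = √(279.601746² + 33²) = √(78177.1365 + 1089) = √79266.1365 = 281.542424
L = 5.75 × 281.542424 = 1618.868937
V = π·4² × L = 50.265482 × 1618.868937 = 81373.228178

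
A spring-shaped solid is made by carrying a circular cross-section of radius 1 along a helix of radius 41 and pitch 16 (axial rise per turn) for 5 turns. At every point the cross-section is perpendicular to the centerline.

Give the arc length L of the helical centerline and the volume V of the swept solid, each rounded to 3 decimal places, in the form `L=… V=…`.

L=1290.535 V=4054.335

2πR = 2π·41 = 257.610598
per-turn = √(257.610598² + 16²) = √(66363.2200 + 256) = √66619.2200 = 258.106993
L = 5 × 258.106993 = 1290.534967
V = π·1² × L = 3.141593 × 1290.534967 = 4054.335170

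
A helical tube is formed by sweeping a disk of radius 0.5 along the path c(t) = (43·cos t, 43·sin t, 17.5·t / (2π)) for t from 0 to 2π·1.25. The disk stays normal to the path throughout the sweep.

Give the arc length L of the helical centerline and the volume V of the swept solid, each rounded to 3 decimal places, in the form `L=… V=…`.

2πR = 2π·43 = 270.176968
per-turn = √(270.176968² + 17.5²) = √(72995.5942 + 306.25) = √73301.8442 = 270.743133
L = 1.25 × 270.743133 = 338.428916
V = π·0.5² × L = 0.785398 × 338.428916 = 265.801449

L=338.429 V=265.801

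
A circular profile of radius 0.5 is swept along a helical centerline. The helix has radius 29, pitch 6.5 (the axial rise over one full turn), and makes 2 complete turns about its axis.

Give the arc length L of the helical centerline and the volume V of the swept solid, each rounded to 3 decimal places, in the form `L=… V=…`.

L=364.657 V=286.401

2πR = 2π·29 = 182.212374
per-turn = √(182.212374² + 6.5²) = √(33201.3492 + 42.25) = √33243.5992 = 182.328273
L = 2 × 182.328273 = 364.656546
V = π·0.5² × L = 0.785398 × 364.656546 = 286.400582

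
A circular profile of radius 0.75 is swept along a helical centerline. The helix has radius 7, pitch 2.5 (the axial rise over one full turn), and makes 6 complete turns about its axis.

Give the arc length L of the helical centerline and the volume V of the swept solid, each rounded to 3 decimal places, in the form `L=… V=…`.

2πR = 2π·7 = 43.982297
per-turn = √(43.982297² + 2.5²) = √(1934.4425 + 6.25) = √1940.6925 = 44.053291
L = 6 × 44.053291 = 264.319747
V = π·0.75² × L = 1.767146 × 264.319747 = 467.091549

L=264.320 V=467.092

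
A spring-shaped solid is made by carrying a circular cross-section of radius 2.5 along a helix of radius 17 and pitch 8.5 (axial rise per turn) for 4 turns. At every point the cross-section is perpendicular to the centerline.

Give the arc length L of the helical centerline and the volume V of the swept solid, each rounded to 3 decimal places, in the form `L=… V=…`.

2πR = 2π·17 = 106.814150
per-turn = √(106.814150² + 8.5²) = √(11409.2627 + 72.25) = √11481.5127 = 107.151821
L = 4 × 107.151821 = 428.607283
V = π·2.5² × L = 19.634954 × 428.607283 = 8415.684321

L=428.607 V=8415.684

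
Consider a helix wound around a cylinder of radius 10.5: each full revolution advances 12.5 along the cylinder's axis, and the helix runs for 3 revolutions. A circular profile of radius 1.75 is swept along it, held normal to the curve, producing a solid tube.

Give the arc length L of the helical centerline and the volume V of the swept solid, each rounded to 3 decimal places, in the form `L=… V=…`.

2πR = 2π·10.5 = 65.973446
per-turn = √(65.973446² + 12.5²) = √(4352.4955 + 156.25) = √4508.7455 = 67.147193
L = 3 × 67.147193 = 201.441579
V = π·1.75² × L = 9.621128 × 201.441579 = 1938.095119

L=201.442 V=1938.095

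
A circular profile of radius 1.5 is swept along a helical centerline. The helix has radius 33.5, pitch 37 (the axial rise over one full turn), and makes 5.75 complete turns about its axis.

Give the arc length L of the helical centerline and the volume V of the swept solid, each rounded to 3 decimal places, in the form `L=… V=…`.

2πR = 2π·33.5 = 210.486708
per-turn = √(210.486708² + 37²) = √(44304.6542 + 1369) = √45673.6542 = 213.713954
L = 5.75 × 213.713954 = 1228.855236
V = π·1.5² × L = 7.068583 × 1228.855236 = 8686.265807

L=1228.855 V=8686.266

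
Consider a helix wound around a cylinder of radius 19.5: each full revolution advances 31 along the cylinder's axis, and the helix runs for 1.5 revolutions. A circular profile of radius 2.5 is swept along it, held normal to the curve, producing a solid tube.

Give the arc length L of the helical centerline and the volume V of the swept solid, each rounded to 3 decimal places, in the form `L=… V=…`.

L=189.575 V=3722.287

2πR = 2π·19.5 = 122.522113
per-turn = √(122.522113² + 31²) = √(15011.6683 + 961) = √15972.6683 = 126.383022
L = 1.5 × 126.383022 = 189.574533
V = π·2.5² × L = 19.634954 × 189.574533 = 3722.287256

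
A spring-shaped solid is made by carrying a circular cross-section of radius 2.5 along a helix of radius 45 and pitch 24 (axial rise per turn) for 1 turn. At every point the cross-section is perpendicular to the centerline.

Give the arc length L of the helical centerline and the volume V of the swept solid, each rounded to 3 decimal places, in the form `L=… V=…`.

2πR = 2π·45 = 282.743339
per-turn = √(282.743339² + 24²) = √(79943.7956 + 576) = √80519.7956 = 283.760102
L = 1 × 283.760102 = 283.760102
V = π·2.5² × L = 19.634954 × 283.760102 = 5571.616580

L=283.760 V=5571.617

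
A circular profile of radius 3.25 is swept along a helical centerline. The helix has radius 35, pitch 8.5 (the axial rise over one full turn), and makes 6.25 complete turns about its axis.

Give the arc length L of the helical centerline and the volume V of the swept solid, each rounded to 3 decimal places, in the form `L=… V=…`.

L=1375.473 V=45642.423

2πR = 2π·35 = 219.911486
per-turn = √(219.911486² + 8.5²) = √(48361.0616 + 72.25) = √48433.3116 = 220.075695
L = 6.25 × 220.075695 = 1375.473094
V = π·3.25² × L = 33.183072 × 1375.473094 = 45642.423276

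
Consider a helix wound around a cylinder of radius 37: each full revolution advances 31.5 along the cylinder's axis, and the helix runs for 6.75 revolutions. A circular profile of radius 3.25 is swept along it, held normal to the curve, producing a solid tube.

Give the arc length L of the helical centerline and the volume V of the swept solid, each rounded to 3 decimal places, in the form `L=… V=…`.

2πR = 2π·37 = 232.477856
per-turn = √(232.477856² + 31.5²) = √(54045.9537 + 992.25) = √55038.2037 = 234.602224
L = 6.75 × 234.602224 = 1583.565015
V = π·3.25² × L = 33.183072 × 1583.565015 = 52547.552542

L=1583.565 V=52547.553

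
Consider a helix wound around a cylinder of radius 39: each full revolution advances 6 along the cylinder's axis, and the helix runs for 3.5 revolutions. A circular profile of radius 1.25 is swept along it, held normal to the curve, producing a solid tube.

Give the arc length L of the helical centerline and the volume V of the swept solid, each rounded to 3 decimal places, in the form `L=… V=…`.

2πR = 2π·39 = 245.044227
per-turn = √(245.044227² + 6²) = √(60046.6732 + 36) = √60082.6732 = 245.117672
L = 3.5 × 245.117672 = 857.911852
V = π·1.25² × L = 4.908739 × 857.911852 = 4211.264957

L=857.912 V=4211.265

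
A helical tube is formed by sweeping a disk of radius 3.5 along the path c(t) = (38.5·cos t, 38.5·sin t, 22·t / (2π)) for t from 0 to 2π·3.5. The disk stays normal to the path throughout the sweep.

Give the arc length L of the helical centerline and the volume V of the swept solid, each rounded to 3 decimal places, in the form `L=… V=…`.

L=850.153 V=32717.738

2πR = 2π·38.5 = 241.902634
per-turn = √(241.902634² + 22²) = √(58516.8845 + 484) = √59000.8845 = 242.900977
L = 3.5 × 242.900977 = 850.153419
V = π·3.5² × L = 38.484510 × 850.153419 = 32717.737743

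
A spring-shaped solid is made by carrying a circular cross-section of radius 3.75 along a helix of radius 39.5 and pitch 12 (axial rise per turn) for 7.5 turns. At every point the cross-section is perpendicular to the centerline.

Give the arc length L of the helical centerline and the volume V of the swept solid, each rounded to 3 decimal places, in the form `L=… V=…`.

L=1863.568 V=82329.920

2πR = 2π·39.5 = 248.185820
per-turn = √(248.185820² + 12²) = √(61596.2011 + 144) = √61740.2011 = 248.475755
L = 7.5 × 248.475755 = 1863.568166
V = π·3.75² × L = 44.178647 × 1863.568166 = 82329.919599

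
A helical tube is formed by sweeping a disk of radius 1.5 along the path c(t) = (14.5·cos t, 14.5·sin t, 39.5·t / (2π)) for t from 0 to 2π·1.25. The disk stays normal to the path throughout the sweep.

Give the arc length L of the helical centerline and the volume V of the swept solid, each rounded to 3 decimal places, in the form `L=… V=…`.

2πR = 2π·14.5 = 91.106187
per-turn = √(91.106187² + 39.5²) = √(8300.3373 + 1560.25) = √9860.5873 = 99.300490
L = 1.25 × 99.300490 = 124.125612
V = π·1.5² × L = 7.068583 × 124.125612 = 877.392252

L=124.126 V=877.392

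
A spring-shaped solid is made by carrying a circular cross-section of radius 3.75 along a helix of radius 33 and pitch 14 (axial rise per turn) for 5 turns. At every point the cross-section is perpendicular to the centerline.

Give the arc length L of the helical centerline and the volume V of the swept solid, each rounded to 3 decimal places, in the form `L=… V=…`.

L=1039.086 V=45905.418

2πR = 2π·33 = 207.345115
per-turn = √(207.345115² + 14²) = √(42991.9968 + 196) = √43187.9968 = 207.817220
L = 5 × 207.817220 = 1039.086098
V = π·3.75² × L = 44.178647 × 1039.086098 = 45905.417610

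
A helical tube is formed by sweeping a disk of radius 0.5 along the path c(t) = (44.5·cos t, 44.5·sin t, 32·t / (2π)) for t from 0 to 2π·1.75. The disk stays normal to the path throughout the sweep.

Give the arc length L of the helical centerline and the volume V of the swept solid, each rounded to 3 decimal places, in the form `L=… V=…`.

L=492.497 V=386.806

2πR = 2π·44.5 = 279.601746
per-turn = √(279.601746² + 32²) = √(78177.1365 + 1024) = √79201.1365 = 281.426965
L = 1.75 × 281.426965 = 492.497188
V = π·0.5² × L = 0.785398 × 492.497188 = 386.806387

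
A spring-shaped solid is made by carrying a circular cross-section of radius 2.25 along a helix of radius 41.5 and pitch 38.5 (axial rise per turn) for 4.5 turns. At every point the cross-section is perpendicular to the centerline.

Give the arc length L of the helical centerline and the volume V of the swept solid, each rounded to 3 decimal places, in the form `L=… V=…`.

L=1186.106 V=18864.202

2πR = 2π·41.5 = 260.752190
per-turn = √(260.752190² + 38.5²) = √(67991.7047 + 1482.25) = √69473.9547 = 263.579124
L = 4.5 × 263.579124 = 1186.106059
V = π·2.25² × L = 15.904313 × 1186.106059 = 18864.201786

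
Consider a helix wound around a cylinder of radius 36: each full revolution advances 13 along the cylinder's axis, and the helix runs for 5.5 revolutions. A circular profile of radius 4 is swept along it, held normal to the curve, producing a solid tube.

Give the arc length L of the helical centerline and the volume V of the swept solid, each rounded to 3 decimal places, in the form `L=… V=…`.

L=1246.124 V=62637.006

2πR = 2π·36 = 226.194671
per-turn = √(226.194671² + 13²) = √(51164.0292 + 169) = √51333.0292 = 226.567935
L = 5.5 × 226.567935 = 1246.123643
V = π·4² × L = 50.265482 × 1246.123643 = 62637.006119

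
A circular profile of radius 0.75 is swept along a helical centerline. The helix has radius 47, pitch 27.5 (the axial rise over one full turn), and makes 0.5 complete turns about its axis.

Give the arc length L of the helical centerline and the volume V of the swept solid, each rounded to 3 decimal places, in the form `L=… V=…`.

L=148.294 V=262.057

2πR = 2π·47 = 295.309709
per-turn = √(295.309709² + 27.5²) = √(87207.8245 + 756.25) = √87964.0745 = 296.587381
L = 0.5 × 296.587381 = 148.293690
V = π·0.75² × L = 1.767146 × 148.293690 = 262.056582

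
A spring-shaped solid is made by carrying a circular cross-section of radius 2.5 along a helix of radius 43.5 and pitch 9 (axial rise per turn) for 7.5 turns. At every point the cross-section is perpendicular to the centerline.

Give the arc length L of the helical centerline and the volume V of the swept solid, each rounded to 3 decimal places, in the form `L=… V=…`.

2πR = 2π·43.5 = 273.318561
per-turn = √(273.318561² + 9²) = √(74703.0357 + 81) = √74784.0357 = 273.466699
L = 7.5 × 273.466699 = 2051.000246
V = π·2.5² × L = 19.634954 × 2051.000246 = 40271.295657

L=2051.000 V=40271.296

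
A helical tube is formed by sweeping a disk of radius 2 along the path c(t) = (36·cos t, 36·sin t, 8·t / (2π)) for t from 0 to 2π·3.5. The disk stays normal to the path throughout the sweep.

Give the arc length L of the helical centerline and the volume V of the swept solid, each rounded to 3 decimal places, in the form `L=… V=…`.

2πR = 2π·36 = 226.194671
per-turn = √(226.194671² + 8²) = √(51164.0292 + 64) = √51228.0292 = 226.336098
L = 3.5 × 226.336098 = 792.176343
V = π·2² × L = 12.566371 × 792.176343 = 9954.781514

L=792.176 V=9954.782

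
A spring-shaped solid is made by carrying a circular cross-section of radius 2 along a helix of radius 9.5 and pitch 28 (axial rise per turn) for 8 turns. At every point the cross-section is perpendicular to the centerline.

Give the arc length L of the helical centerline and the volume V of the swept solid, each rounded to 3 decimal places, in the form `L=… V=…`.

L=527.450 V=6628.130

2πR = 2π·9.5 = 59.690260
per-turn = √(59.690260² + 28²) = √(3562.9272 + 784) = √4346.9272 = 65.931231
L = 8 × 65.931231 = 527.449846
V = π·2² × L = 12.566371 × 527.449846 = 6628.130246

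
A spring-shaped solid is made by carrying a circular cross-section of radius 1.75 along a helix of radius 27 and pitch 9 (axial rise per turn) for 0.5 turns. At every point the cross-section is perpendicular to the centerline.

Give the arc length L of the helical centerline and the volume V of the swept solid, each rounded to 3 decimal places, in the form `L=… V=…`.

L=84.942 V=817.241

2πR = 2π·27 = 169.646003
per-turn = √(169.646003² + 9²) = √(28779.7664 + 81) = √28860.7664 = 169.884568
L = 0.5 × 169.884568 = 84.942284
V = π·1.75² × L = 9.621128 × 84.942284 = 817.240544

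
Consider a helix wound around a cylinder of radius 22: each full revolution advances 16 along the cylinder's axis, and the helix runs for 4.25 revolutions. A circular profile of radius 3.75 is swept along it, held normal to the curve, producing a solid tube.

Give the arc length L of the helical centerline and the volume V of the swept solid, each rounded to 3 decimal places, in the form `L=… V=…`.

L=591.400 V=26127.260

2πR = 2π·22 = 138.230077
per-turn = √(138.230077² + 16²) = √(19107.5541 + 256) = √19363.5541 = 139.152988
L = 4.25 × 139.152988 = 591.400200
V = π·3.75² × L = 44.178647 × 591.400200 = 26127.260479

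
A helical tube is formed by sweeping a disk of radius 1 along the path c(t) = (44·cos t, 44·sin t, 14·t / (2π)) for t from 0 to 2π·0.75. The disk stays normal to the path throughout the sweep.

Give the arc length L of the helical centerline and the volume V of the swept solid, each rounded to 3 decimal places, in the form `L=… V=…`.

L=207.611 V=652.229

2πR = 2π·44 = 276.460154
per-turn = √(276.460154² + 14²) = √(76430.2165 + 196) = √76626.2165 = 276.814408
L = 0.75 × 276.814408 = 207.610806
V = π·1² × L = 3.141593 × 207.610806 = 652.228583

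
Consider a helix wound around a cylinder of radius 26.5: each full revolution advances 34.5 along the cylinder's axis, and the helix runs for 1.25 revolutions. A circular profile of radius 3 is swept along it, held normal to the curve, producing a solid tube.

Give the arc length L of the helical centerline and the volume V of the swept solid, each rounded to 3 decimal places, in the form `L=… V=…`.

2πR = 2π·26.5 = 166.504411
per-turn = √(166.504411² + 34.5²) = √(27723.7188 + 1190.25) = √28913.9688 = 170.041080
L = 1.25 × 170.041080 = 212.551350
V = π·3² × L = 28.274334 × 212.551350 = 6009.747824

L=212.551 V=6009.748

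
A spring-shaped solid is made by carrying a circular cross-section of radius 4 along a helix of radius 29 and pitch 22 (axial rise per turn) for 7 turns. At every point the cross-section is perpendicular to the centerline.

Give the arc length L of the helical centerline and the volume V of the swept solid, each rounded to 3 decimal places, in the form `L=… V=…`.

2πR = 2π·29 = 182.212374
per-turn = √(182.212374² + 22²) = √(33201.3492 + 484) = √33685.3492 = 183.535689
L = 7 × 183.535689 = 1284.749824
V = π·4² × L = 50.265482 × 1284.749824 = 64578.569756

L=1284.750 V=64578.570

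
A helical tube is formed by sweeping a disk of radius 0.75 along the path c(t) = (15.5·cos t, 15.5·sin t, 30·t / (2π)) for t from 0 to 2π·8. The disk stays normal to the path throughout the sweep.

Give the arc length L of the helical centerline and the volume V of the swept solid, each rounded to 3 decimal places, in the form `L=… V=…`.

2πR = 2π·15.5 = 97.389372
per-turn = √(97.389372² + 30²) = √(9484.6898 + 900) = √10384.6898 = 101.905298
L = 8 × 101.905298 = 815.242387
V = π·0.75² × L = 1.767146 × 815.242387 = 1440.652215

L=815.242 V=1440.652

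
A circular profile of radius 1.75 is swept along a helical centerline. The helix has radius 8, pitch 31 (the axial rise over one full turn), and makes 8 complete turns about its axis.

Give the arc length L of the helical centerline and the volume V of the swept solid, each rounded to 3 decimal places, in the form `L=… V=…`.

2πR = 2π·8 = 50.265482
per-turn = √(50.265482² + 31²) = √(2526.6187 + 961) = √3487.6187 = 59.056064
L = 8 × 59.056064 = 472.448514
V = π·1.75² × L = 9.621128 × 472.448514 = 4545.487392

L=472.449 V=4545.487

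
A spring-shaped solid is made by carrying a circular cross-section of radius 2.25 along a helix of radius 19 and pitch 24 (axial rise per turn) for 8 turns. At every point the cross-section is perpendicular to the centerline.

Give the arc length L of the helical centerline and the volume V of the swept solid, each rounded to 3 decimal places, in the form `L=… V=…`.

L=974.153 V=15493.228

2πR = 2π·19 = 119.380521
per-turn = √(119.380521² + 24²) = √(14251.7088 + 576) = √14827.7088 = 121.769080
L = 8 × 121.769080 = 974.152637
V = π·2.25² × L = 15.904313 × 974.152637 = 15493.228264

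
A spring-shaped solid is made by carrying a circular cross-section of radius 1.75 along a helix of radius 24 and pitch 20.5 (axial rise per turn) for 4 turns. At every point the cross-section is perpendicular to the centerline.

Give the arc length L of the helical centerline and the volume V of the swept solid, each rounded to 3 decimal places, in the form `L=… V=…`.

L=608.734 V=5856.708

2πR = 2π·24 = 150.796447
per-turn = √(150.796447² + 20.5²) = √(22739.5685 + 420.25) = √23159.8185 = 152.183503
L = 4 × 152.183503 = 608.734011
V = π·1.75² × L = 9.621128 × 608.734011 = 5856.707538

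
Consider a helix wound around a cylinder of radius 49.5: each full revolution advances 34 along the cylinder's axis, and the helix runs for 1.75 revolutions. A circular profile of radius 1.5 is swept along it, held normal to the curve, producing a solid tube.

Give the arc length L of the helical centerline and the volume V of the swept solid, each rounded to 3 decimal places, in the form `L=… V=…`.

L=547.523 V=3870.216

2πR = 2π·49.5 = 311.017673
per-turn = √(311.017673² + 34²) = √(96731.9927 + 1156) = √97887.9927 = 312.870569
L = 1.75 × 312.870569 = 547.523495
V = π·1.5² × L = 7.068583 × 547.523495 = 3870.215528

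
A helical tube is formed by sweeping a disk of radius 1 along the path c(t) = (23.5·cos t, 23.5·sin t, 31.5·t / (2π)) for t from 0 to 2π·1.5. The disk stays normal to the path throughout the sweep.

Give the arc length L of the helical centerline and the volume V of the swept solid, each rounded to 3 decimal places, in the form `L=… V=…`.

L=226.466 V=711.465

2πR = 2π·23.5 = 147.654855
per-turn = √(147.654855² + 31.5²) = √(21801.9561 + 992.25) = √22794.2061 = 150.977502
L = 1.5 × 150.977502 = 226.466253
V = π·1² × L = 3.141593 × 226.466253 = 711.464717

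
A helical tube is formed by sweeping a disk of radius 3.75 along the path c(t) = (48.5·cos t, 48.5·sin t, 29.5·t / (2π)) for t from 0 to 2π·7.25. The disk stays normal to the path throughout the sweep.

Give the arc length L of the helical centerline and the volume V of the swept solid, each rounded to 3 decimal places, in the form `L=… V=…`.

2πR = 2π·48.5 = 304.734487
per-turn = √(304.734487² + 29.5²) = √(92863.1078 + 870.25) = √93733.3578 = 306.159040
L = 7.25 × 306.159040 = 2219.653040
V = π·3.75² × L = 44.178647 × 2219.653040 = 98061.267450

L=2219.653 V=98061.267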